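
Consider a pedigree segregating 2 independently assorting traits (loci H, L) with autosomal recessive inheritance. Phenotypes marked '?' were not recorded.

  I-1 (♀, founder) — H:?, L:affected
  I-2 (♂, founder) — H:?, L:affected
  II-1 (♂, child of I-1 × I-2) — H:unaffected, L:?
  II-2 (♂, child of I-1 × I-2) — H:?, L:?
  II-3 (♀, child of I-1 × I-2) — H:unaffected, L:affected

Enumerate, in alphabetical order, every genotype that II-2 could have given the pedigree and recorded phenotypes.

II-2 ∈ {HH ll, Hh ll, hh ll}

H/I-1 ? ·: HH|Hh|hh
H/I-2 ? ·: HH|Hh|hh
H/II-1 un I-1×I-2: HH|Hh
H/II-2 ? I-1×I-2: HH|Hh|hh
H/II-3 un I-1×I-2: HH|Hh
⇒ H over [I-1,I-2,II-1,II-2,II-3]: 35 consistent
L/I-1 aff ·: ll
L/I-2 aff ·: ll
L/II-1 ? I-1×I-2: ll
L/II-2 ? I-1×I-2: ll
L/II-3 aff I-1×I-2: ll
⇒ L over [I-1,I-2,II-1,II-2,II-3]: 1 consistent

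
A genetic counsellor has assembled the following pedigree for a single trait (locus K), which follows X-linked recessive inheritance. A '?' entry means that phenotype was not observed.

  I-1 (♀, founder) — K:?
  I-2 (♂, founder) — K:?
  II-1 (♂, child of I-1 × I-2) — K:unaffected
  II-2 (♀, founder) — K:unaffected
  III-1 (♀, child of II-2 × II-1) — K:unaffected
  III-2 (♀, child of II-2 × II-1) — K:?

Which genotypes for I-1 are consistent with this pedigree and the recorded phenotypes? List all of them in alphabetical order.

K/I-1 ? ·: X^KX^K|X^KX^k
K/I-2 ? ·: X^KY|X^kY
K/II-1 un I-1×I-2: X^KY
K/II-2 un ·: X^KX^K|X^KX^k
K/III-1 un II-2×II-1: X^KX^K|X^KX^k
K/III-2 ? II-2×II-1: X^KX^K|X^KX^k
⇒ K over [I-1,I-2,II-1,II-2,III-1,III-2]: 20 consistent

I-1 ∈ {X^KX^K, X^KX^k}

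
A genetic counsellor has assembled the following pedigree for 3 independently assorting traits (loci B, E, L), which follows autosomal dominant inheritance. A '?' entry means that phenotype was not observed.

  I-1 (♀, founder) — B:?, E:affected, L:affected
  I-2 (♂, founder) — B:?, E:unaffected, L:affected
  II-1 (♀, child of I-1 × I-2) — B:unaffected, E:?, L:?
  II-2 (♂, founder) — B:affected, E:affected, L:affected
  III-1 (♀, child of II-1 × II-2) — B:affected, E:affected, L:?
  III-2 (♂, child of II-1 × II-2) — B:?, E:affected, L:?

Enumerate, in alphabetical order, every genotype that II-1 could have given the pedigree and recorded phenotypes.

II-1 ∈ {bb Ee LL, bb Ee Ll, bb Ee ll, bb ee LL, bb ee Ll, bb ee ll}

B/I-1 ? ·: bb|Bb
B/I-2 ? ·: bb|Bb
B/II-1 un I-1×I-2: bb
B/II-2 aff ·: Bb|BB
B/III-1 aff II-1×II-2: Bb
B/III-2 ? II-1×II-2: bb|Bb
⇒ B over [I-1,I-2,II-1,II-2,III-1,III-2]: 12 consistent
E/I-1 aff ·: Ee|EE
E/I-2 un ·: ee
E/II-1 ? I-1×I-2: ee|Ee
E/II-2 aff ·: Ee|EE
E/III-1 aff II-1×II-2: Ee|EE
E/III-2 aff II-1×II-2: Ee|EE
⇒ E over [I-1,I-2,II-1,II-2,III-1,III-2]: 18 consistent
L/I-1 aff ·: Ll|LL
L/I-2 aff ·: Ll|LL
L/II-1 ? I-1×I-2: ll|Ll|LL
L/II-2 aff ·: Ll|LL
L/III-1 ? II-1×II-2: ll|Ll|LL
L/III-2 ? II-1×II-2: ll|Ll|LL
⇒ L over [I-1,I-2,II-1,II-2,III-1,III-2]: 64 consistent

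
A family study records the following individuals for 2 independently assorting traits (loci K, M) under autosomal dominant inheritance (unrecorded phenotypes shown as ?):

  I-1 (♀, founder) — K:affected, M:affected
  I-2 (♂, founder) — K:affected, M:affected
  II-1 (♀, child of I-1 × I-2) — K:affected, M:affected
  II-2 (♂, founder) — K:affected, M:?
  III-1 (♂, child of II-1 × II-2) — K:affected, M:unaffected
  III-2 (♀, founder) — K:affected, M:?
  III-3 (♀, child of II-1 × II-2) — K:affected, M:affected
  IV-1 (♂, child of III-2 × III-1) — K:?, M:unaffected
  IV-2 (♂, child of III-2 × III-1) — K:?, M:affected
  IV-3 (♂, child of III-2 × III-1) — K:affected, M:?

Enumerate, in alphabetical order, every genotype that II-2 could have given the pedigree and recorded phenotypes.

II-2 ∈ {KK Mm, KK mm, Kk Mm, Kk mm}

K/I-1 aff ·: Kk|KK
K/I-2 aff ·: Kk|KK
K/II-1 aff I-1×I-2: Kk|KK
K/II-2 aff ·: Kk|KK
K/III-1 aff II-1×II-2: Kk|KK
K/III-2 aff ·: Kk|KK
K/III-3 aff II-1×II-2: Kk|KK
K/IV-1 ? III-2×III-1: kk|Kk|KK
K/IV-2 ? III-2×III-1: kk|Kk|KK
K/IV-3 aff III-2×III-1: Kk|KK
⇒ K over [I-1,I-2,II-1,II-2,III-1,III-2,III-3,IV-1,IV-2,IV-3]: 736 consistent
M/I-1 aff ·: Mm|MM
M/I-2 aff ·: Mm|MM
M/II-1 aff I-1×I-2: Mm
M/II-2 ? ·: mm|Mm
M/III-1 un II-1×II-2: mm
M/III-2 ? ·: Mm
M/III-3 aff II-1×II-2: Mm|MM
M/IV-1 un III-2×III-1: mm
M/IV-2 aff III-2×III-1: Mm
M/IV-3 ? III-2×III-1: mm|Mm
⇒ M over [I-1,I-2,II-1,II-2,III-1,III-2,III-3,IV-1,IV-2,IV-3]: 18 consistent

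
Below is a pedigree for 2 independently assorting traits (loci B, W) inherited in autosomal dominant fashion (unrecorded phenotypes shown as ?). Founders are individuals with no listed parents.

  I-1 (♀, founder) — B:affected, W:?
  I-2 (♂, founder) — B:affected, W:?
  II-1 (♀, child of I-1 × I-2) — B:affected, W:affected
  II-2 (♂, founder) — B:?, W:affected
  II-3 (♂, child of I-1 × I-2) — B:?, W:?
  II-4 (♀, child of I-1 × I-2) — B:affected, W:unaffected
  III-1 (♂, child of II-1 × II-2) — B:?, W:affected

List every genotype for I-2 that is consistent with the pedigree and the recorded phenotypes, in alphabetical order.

B/I-1 aff ·: Bb|BB
B/I-2 aff ·: Bb|BB
B/II-1 aff I-1×I-2: Bb|BB
B/II-2 ? ·: bb|Bb|BB
B/II-3 ? I-1×I-2: bb|Bb|BB
B/II-4 aff I-1×I-2: Bb|BB
B/III-1 ? II-1×II-2: bb|Bb|BB
⇒ B over [I-1,I-2,II-1,II-2,II-3,II-4,III-1]: 158 consistent
W/I-1 ? ·: ww|Ww
W/I-2 ? ·: ww|Ww
W/II-1 aff I-1×I-2: Ww|WW
W/II-2 aff ·: Ww|WW
W/II-3 ? I-1×I-2: ww|Ww|WW
W/II-4 un I-1×I-2: ww
W/III-1 aff II-1×II-2: Ww|WW
⇒ W over [I-1,I-2,II-1,II-2,II-3,II-4,III-1]: 37 consistent

I-2 ∈ {BB Ww, BB ww, Bb Ww, Bb ww}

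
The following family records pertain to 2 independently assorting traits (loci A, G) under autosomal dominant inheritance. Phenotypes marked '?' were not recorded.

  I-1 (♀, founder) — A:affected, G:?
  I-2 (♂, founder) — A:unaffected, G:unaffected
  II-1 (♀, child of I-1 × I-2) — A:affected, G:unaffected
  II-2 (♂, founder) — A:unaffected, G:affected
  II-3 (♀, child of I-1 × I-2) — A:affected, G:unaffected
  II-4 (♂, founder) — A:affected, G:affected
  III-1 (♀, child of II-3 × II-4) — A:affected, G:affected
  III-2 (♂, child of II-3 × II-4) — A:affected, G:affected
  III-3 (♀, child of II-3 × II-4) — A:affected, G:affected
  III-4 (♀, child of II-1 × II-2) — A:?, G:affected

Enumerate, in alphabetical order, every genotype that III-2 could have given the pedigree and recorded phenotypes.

A/I-1 aff ·: Aa|AA
A/I-2 un ·: aa
A/II-1 aff I-1×I-2: Aa
A/II-2 un ·: aa
A/II-3 aff I-1×I-2: Aa
A/II-4 aff ·: Aa|AA
A/III-1 aff II-3×II-4: Aa|AA
A/III-2 aff II-3×II-4: Aa|AA
A/III-3 aff II-3×II-4: Aa|AA
A/III-4 ? II-1×II-2: aa|Aa
⇒ A over [I-1,I-2,II-1,II-2,II-3,II-4,III-1,III-2,III-3,III-4]: 64 consistent
G/I-1 ? ·: gg|Gg
G/I-2 un ·: gg
G/II-1 un I-1×I-2: gg
G/II-2 aff ·: Gg|GG
G/II-3 un I-1×I-2: gg
G/II-4 aff ·: Gg|GG
G/III-1 aff II-3×II-4: Gg
G/III-2 aff II-3×II-4: Gg
G/III-3 aff II-3×II-4: Gg
G/III-4 aff II-1×II-2: Gg
⇒ G over [I-1,I-2,II-1,II-2,II-3,II-4,III-1,III-2,III-3,III-4]: 8 consistent

III-2 ∈ {AA Gg, Aa Gg}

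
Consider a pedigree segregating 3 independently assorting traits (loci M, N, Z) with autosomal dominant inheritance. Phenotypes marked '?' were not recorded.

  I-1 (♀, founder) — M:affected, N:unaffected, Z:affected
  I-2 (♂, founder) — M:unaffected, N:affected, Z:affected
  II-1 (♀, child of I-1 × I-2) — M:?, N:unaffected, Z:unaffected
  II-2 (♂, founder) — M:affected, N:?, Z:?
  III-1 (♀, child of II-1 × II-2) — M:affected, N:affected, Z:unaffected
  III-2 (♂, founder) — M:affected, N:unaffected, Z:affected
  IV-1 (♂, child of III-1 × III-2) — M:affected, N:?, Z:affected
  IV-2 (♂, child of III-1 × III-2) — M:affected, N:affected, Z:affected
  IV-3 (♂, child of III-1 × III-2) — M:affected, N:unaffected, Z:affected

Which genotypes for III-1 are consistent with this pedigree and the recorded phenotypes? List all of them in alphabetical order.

III-1 ∈ {MM Nn zz, Mm Nn zz}

M/I-1 aff ·: Mm|MM
M/I-2 un ·: mm
M/II-1 ? I-1×I-2: mm|Mm
M/II-2 aff ·: Mm|MM
M/III-1 aff II-1×II-2: Mm|MM
M/III-2 aff ·: Mm|MM
M/IV-1 aff III-1×III-2: Mm|MM
M/IV-2 aff III-1×III-2: Mm|MM
M/IV-3 aff III-1×III-2: Mm|MM
⇒ M over [I-1,I-2,II-1,II-2,III-1,III-2,IV-1,IV-2,IV-3]: 132 consistent
N/I-1 un ·: nn
N/I-2 aff ·: Nn
N/II-1 un I-1×I-2: nn
N/II-2 ? ·: Nn|NN
N/III-1 aff II-1×II-2: Nn
N/III-2 un ·: nn
N/IV-1 ? III-1×III-2: nn|Nn
N/IV-2 aff III-1×III-2: Nn
N/IV-3 un III-1×III-2: nn
⇒ N over [I-1,I-2,II-1,II-2,III-1,III-2,IV-1,IV-2,IV-3]: 4 consistent
Z/I-1 aff ·: Zz
Z/I-2 aff ·: Zz
Z/II-1 un I-1×I-2: zz
Z/II-2 ? ·: zz|Zz
Z/III-1 un II-1×II-2: zz
Z/III-2 aff ·: Zz|ZZ
Z/IV-1 aff III-1×III-2: Zz
Z/IV-2 aff III-1×III-2: Zz
Z/IV-3 aff III-1×III-2: Zz
⇒ Z over [I-1,I-2,II-1,II-2,III-1,III-2,IV-1,IV-2,IV-3]: 4 consistent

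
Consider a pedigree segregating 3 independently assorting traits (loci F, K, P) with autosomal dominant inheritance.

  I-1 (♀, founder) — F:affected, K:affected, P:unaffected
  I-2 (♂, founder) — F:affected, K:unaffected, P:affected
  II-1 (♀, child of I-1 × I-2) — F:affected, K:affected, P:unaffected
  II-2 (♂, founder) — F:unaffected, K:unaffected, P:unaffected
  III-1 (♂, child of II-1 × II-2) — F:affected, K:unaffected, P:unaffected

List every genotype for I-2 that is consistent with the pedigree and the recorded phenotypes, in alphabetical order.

F/I-1 aff ·: Ff|FF
F/I-2 aff ·: Ff|FF
F/II-1 aff I-1×I-2: Ff|FF
F/II-2 un ·: ff
F/III-1 aff II-1×II-2: Ff
⇒ F over [I-1,I-2,II-1,II-2,III-1]: 7 consistent
K/I-1 aff ·: Kk|KK
K/I-2 un ·: kk
K/II-1 aff I-1×I-2: Kk
K/II-2 un ·: kk
K/III-1 un II-1×II-2: kk
⇒ K over [I-1,I-2,II-1,II-2,III-1]: 2 consistent
P/I-1 un ·: pp
P/I-2 aff ·: Pp
P/II-1 un I-1×I-2: pp
P/II-2 un ·: pp
P/III-1 un II-1×II-2: pp
⇒ P over [I-1,I-2,II-1,II-2,III-1]: 1 consistent

I-2 ∈ {FF kk Pp, Ff kk Pp}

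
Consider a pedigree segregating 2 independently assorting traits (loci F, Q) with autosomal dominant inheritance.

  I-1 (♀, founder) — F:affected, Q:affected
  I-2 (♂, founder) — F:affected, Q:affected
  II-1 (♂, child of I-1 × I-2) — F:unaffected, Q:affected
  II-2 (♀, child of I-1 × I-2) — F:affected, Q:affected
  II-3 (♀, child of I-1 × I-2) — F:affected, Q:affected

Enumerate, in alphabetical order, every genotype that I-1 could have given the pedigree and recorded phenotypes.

I-1 ∈ {Ff QQ, Ff Qq}

F/I-1 aff ·: Ff
F/I-2 aff ·: Ff
F/II-1 un I-1×I-2: ff
F/II-2 aff I-1×I-2: Ff|FF
F/II-3 aff I-1×I-2: Ff|FF
⇒ F over [I-1,I-2,II-1,II-2,II-3]: 4 consistent
Q/I-1 aff ·: Qq|QQ
Q/I-2 aff ·: Qq|QQ
Q/II-1 aff I-1×I-2: Qq|QQ
Q/II-2 aff I-1×I-2: Qq|QQ
Q/II-3 aff I-1×I-2: Qq|QQ
⇒ Q over [I-1,I-2,II-1,II-2,II-3]: 25 consistent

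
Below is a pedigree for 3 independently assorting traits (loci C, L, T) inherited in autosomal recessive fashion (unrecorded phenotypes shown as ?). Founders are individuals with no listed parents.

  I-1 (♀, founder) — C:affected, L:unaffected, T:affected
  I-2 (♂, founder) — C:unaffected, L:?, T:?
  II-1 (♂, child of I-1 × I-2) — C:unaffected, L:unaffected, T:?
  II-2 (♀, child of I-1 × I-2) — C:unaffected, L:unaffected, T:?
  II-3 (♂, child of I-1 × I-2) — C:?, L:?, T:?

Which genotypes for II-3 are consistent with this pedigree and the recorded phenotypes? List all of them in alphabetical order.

II-3 ∈ {Cc LL Tt, Cc LL tt, Cc Ll Tt, Cc Ll tt, Cc ll Tt, Cc ll tt, cc LL Tt, cc LL tt, cc Ll Tt, cc Ll tt, cc ll Tt, cc ll tt}

C/I-1 aff ·: cc
C/I-2 un ·: CC|Cc
C/II-1 un I-1×I-2: Cc
C/II-2 un I-1×I-2: Cc
C/II-3 ? I-1×I-2: Cc|cc
⇒ C over [I-1,I-2,II-1,II-2,II-3]: 3 consistent
L/I-1 un ·: LL|Ll
L/I-2 ? ·: LL|Ll|ll
L/II-1 un I-1×I-2: LL|Ll
L/II-2 un I-1×I-2: LL|Ll
L/II-3 ? I-1×I-2: LL|Ll|ll
⇒ L over [I-1,I-2,II-1,II-2,II-3]: 32 consistent
T/I-1 aff ·: tt
T/I-2 ? ·: TT|Tt|tt
T/II-1 ? I-1×I-2: Tt|tt
T/II-2 ? I-1×I-2: Tt|tt
T/II-3 ? I-1×I-2: Tt|tt
⇒ T over [I-1,I-2,II-1,II-2,II-3]: 10 consistent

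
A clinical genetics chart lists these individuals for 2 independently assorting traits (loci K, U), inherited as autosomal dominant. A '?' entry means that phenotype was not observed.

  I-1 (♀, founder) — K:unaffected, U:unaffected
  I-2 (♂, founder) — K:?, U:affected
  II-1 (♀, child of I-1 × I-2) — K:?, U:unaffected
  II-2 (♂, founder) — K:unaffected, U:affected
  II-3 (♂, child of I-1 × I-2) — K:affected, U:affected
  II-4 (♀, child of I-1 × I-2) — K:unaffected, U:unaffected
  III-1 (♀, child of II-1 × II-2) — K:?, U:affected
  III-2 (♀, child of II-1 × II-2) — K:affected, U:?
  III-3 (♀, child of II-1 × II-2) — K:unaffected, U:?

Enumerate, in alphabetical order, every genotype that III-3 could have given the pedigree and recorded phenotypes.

III-3 ∈ {kk Uu, kk uu}

K/I-1 un ·: kk
K/I-2 ? ·: Kk
K/II-1 ? I-1×I-2: Kk
K/II-2 un ·: kk
K/II-3 aff I-1×I-2: Kk
K/II-4 un I-1×I-2: kk
K/III-1 ? II-1×II-2: kk|Kk
K/III-2 aff II-1×II-2: Kk
K/III-3 un II-1×II-2: kk
⇒ K over [I-1,I-2,II-1,II-2,II-3,II-4,III-1,III-2,III-3]: 2 consistent
U/I-1 un ·: uu
U/I-2 aff ·: Uu
U/II-1 un I-1×I-2: uu
U/II-2 aff ·: Uu|UU
U/II-3 aff I-1×I-2: Uu
U/II-4 un I-1×I-2: uu
U/III-1 aff II-1×II-2: Uu
U/III-2 ? II-1×II-2: uu|Uu
U/III-3 ? II-1×II-2: uu|Uu
⇒ U over [I-1,I-2,II-1,II-2,II-3,II-4,III-1,III-2,III-3]: 5 consistent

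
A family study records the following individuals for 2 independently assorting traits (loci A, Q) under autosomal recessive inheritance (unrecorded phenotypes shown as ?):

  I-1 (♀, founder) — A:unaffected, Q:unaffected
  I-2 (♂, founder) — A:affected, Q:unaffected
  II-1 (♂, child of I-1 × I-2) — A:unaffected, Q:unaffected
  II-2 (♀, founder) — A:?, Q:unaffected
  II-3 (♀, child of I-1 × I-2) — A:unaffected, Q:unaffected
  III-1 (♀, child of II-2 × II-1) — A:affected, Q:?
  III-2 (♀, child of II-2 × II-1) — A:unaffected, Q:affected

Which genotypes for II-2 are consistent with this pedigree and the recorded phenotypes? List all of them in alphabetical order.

A/I-1 un ·: AA|Aa
A/I-2 aff ·: aa
A/II-1 un I-1×I-2: Aa
A/II-2 ? ·: Aa|aa
A/II-3 un I-1×I-2: Aa
A/III-1 aff II-2×II-1: aa
A/III-2 un II-2×II-1: AA|Aa
⇒ A over [I-1,I-2,II-1,II-2,II-3,III-1,III-2]: 6 consistent
Q/I-1 un ·: QQ|Qq
Q/I-2 un ·: QQ|Qq
Q/II-1 un I-1×I-2: Qq
Q/II-2 un ·: Qq
Q/II-3 un I-1×I-2: QQ|Qq
Q/III-1 ? II-2×II-1: QQ|Qq|qq
Q/III-2 aff II-2×II-1: qq
⇒ Q over [I-1,I-2,II-1,II-2,II-3,III-1,III-2]: 18 consistent

II-2 ∈ {Aa Qq, aa Qq}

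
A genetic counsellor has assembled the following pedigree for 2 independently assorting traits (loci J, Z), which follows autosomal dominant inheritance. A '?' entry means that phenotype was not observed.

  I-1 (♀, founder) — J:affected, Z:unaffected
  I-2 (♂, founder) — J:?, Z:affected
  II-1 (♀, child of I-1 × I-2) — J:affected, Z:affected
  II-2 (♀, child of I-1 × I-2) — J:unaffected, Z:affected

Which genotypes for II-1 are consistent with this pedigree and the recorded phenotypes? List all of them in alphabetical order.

II-1 ∈ {JJ Zz, Jj Zz}

J/I-1 aff ·: Jj
J/I-2 ? ·: jj|Jj
J/II-1 aff I-1×I-2: Jj|JJ
J/II-2 un I-1×I-2: jj
⇒ J over [I-1,I-2,II-1,II-2]: 3 consistent
Z/I-1 un ·: zz
Z/I-2 aff ·: Zz|ZZ
Z/II-1 aff I-1×I-2: Zz
Z/II-2 aff I-1×I-2: Zz
⇒ Z over [I-1,I-2,II-1,II-2]: 2 consistent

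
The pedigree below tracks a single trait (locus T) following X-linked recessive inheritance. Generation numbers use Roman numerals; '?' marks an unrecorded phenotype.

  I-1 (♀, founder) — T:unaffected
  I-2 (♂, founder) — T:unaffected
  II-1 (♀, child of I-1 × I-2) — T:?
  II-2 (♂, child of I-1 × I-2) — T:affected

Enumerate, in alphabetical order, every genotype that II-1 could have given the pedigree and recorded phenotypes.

II-1 ∈ {X^TX^T, X^TX^t}

T/I-1 un ·: X^TX^t
T/I-2 un ·: X^TY
T/II-1 ? I-1×I-2: X^TX^T|X^TX^t
T/II-2 aff I-1×I-2: X^tY
⇒ T over [I-1,I-2,II-1,II-2]: 2 consistent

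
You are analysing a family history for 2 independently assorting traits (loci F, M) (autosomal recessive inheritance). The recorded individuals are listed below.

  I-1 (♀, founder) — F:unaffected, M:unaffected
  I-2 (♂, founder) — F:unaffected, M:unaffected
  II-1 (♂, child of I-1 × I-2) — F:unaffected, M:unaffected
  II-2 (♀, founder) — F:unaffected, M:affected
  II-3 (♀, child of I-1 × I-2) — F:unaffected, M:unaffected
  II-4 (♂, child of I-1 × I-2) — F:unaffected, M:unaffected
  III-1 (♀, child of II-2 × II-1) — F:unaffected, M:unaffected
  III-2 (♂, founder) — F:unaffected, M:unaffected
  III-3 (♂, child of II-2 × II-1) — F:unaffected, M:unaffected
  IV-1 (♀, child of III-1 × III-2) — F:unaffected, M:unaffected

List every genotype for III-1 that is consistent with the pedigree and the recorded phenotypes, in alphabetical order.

III-1 ∈ {FF Mm, Ff Mm}

F/I-1 un ·: FF|Ff
F/I-2 un ·: FF|Ff
F/II-1 un I-1×I-2: FF|Ff
F/II-2 un ·: FF|Ff
F/II-3 un I-1×I-2: FF|Ff
F/II-4 un I-1×I-2: FF|Ff
F/III-1 un II-2×II-1: FF|Ff
F/III-2 un ·: FF|Ff
F/III-3 un II-2×II-1: FF|Ff
F/IV-1 un III-1×III-2: FF|Ff
⇒ F over [I-1,I-2,II-1,II-2,II-3,II-4,III-1,III-2,III-3,IV-1]: 557 consistent
M/I-1 un ·: MM|Mm
M/I-2 un ·: MM|Mm
M/II-1 un I-1×I-2: MM|Mm
M/II-2 aff ·: mm
M/II-3 un I-1×I-2: MM|Mm
M/II-4 un I-1×I-2: MM|Mm
M/III-1 un II-2×II-1: Mm
M/III-2 un ·: MM|Mm
M/III-3 un II-2×II-1: Mm
M/IV-1 un III-1×III-2: MM|Mm
⇒ M over [I-1,I-2,II-1,II-2,II-3,II-4,III-1,III-2,III-3,IV-1]: 100 consistent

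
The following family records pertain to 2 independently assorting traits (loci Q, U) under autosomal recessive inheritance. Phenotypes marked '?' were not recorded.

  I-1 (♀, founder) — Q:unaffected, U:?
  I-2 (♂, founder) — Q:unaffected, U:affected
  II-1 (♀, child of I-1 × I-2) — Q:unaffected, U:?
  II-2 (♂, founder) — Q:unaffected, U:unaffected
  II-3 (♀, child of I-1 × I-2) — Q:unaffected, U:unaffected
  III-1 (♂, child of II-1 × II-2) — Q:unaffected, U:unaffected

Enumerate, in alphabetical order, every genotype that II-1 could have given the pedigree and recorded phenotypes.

II-1 ∈ {QQ Uu, QQ uu, Qq Uu, Qq uu}

Q/I-1 un ·: QQ|Qq
Q/I-2 un ·: QQ|Qq
Q/II-1 un I-1×I-2: QQ|Qq
Q/II-2 un ·: QQ|Qq
Q/II-3 un I-1×I-2: QQ|Qq
Q/III-1 un II-1×II-2: QQ|Qq
⇒ Q over [I-1,I-2,II-1,II-2,II-3,III-1]: 45 consistent
U/I-1 ? ·: UU|Uu
U/I-2 aff ·: uu
U/II-1 ? I-1×I-2: Uu|uu
U/II-2 un ·: UU|Uu
U/II-3 un I-1×I-2: Uu
U/III-1 un II-1×II-2: UU|Uu
⇒ U over [I-1,I-2,II-1,II-2,II-3,III-1]: 10 consistent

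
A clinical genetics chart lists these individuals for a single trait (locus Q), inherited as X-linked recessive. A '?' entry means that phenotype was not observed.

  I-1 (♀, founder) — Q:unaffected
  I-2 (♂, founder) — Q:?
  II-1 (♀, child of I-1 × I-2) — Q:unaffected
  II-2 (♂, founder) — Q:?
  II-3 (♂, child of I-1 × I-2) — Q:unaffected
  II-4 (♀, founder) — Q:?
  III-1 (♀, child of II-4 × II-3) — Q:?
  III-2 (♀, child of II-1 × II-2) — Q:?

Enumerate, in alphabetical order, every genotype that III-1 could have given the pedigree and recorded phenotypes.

III-1 ∈ {X^QX^Q, X^QX^q}

Q/I-1 un ·: X^QX^Q|X^QX^q
Q/I-2 ? ·: X^QY|X^qY
Q/II-1 un I-1×I-2: X^QX^Q|X^QX^q
Q/II-2 ? ·: X^QY|X^qY
Q/II-3 un I-1×I-2: X^QY
Q/II-4 ? ·: X^QX^Q|X^QX^q|X^qX^q
Q/III-1 ? II-4×II-3: X^QX^Q|X^QX^q
Q/III-2 ? II-1×II-2: X^QX^Q|X^QX^q|X^qX^q
⇒ Q over [I-1,I-2,II-1,II-2,II-3,II-4,III-1,III-2]: 64 consistent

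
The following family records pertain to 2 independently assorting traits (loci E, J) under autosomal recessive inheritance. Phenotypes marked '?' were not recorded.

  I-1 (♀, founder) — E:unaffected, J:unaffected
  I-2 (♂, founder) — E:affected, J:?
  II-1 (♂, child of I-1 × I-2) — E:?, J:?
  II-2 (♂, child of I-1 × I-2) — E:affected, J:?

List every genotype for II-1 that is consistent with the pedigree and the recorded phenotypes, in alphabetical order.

E/I-1 un ·: Ee
E/I-2 aff ·: ee
E/II-1 ? I-1×I-2: Ee|ee
E/II-2 aff I-1×I-2: ee
⇒ E over [I-1,I-2,II-1,II-2]: 2 consistent
J/I-1 un ·: JJ|Jj
J/I-2 ? ·: JJ|Jj|jj
J/II-1 ? I-1×I-2: JJ|Jj|jj
J/II-2 ? I-1×I-2: JJ|Jj|jj
⇒ J over [I-1,I-2,II-1,II-2]: 23 consistent

II-1 ∈ {Ee JJ, Ee Jj, Ee jj, ee JJ, ee Jj, ee jj}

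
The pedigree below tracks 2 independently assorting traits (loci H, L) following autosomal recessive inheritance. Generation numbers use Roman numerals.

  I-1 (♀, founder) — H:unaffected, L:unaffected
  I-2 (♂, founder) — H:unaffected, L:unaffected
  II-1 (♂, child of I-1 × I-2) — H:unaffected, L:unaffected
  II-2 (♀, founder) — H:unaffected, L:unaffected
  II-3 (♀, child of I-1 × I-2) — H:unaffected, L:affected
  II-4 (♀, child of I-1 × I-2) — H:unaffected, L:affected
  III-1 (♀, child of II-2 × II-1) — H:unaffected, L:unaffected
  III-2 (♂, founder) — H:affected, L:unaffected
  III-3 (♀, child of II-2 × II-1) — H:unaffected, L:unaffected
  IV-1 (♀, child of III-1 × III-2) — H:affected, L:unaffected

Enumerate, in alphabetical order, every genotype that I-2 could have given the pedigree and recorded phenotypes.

H/I-1 un ·: HH|Hh
H/I-2 un ·: HH|Hh
H/II-1 un I-1×I-2: HH|Hh
H/II-2 un ·: HH|Hh
H/II-3 un I-1×I-2: HH|Hh
H/II-4 un I-1×I-2: HH|Hh
H/III-1 un II-2×II-1: Hh
H/III-2 aff ·: hh
H/III-3 un II-2×II-1: HH|Hh
H/IV-1 aff III-1×III-2: hh
⇒ H over [I-1,I-2,II-1,II-2,II-3,II-4,III-1,III-2,III-3,IV-1]: 74 consistent
L/I-1 un ·: Ll
L/I-2 un ·: Ll
L/II-1 un I-1×I-2: LL|Ll
L/II-2 un ·: LL|Ll
L/II-3 aff I-1×I-2: ll
L/II-4 aff I-1×I-2: ll
L/III-1 un II-2×II-1: LL|Ll
L/III-2 un ·: LL|Ll
L/III-3 un II-2×II-1: LL|Ll
L/IV-1 un III-1×III-2: LL|Ll
⇒ L over [I-1,I-2,II-1,II-2,II-3,II-4,III-1,III-2,III-3,IV-1]: 45 consistent

I-2 ∈ {HH Ll, Hh Ll}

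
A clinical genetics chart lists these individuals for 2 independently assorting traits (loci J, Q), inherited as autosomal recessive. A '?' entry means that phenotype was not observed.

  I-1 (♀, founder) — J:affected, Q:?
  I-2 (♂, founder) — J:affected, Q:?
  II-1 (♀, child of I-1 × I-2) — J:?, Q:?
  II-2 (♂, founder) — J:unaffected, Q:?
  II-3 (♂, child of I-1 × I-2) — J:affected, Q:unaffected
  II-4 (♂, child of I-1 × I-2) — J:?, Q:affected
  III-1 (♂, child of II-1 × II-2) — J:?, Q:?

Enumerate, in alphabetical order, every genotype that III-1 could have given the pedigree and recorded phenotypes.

III-1 ∈ {Jj QQ, Jj Qq, Jj qq, jj QQ, jj Qq, jj qq}

J/I-1 aff ·: jj
J/I-2 aff ·: jj
J/II-1 ? I-1×I-2: jj
J/II-2 un ·: JJ|Jj
J/II-3 aff I-1×I-2: jj
J/II-4 ? I-1×I-2: jj
J/III-1 ? II-1×II-2: Jj|jj
⇒ J over [I-1,I-2,II-1,II-2,II-3,II-4,III-1]: 3 consistent
Q/I-1 ? ·: Qq|qq
Q/I-2 ? ·: Qq|qq
Q/II-1 ? I-1×I-2: QQ|Qq|qq
Q/II-2 ? ·: QQ|Qq|qq
Q/II-3 un I-1×I-2: QQ|Qq
Q/II-4 aff I-1×I-2: qq
Q/III-1 ? II-1×II-2: QQ|Qq|qq
⇒ Q over [I-1,I-2,II-1,II-2,II-3,II-4,III-1]: 52 consistent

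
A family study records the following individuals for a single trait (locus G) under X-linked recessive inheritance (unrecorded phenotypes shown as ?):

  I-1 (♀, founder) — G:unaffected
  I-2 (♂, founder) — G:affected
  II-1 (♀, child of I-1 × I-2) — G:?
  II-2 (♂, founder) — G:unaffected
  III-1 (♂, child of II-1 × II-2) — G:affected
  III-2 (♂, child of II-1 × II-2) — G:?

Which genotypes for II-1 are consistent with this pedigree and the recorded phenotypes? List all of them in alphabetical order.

G/I-1 un ·: X^GX^G|X^GX^g
G/I-2 aff ·: X^gY
G/II-1 ? I-1×I-2: X^GX^g|X^gX^g
G/II-2 un ·: X^GY
G/III-1 aff II-1×II-2: X^gY
G/III-2 ? II-1×II-2: X^GY|X^gY
⇒ G over [I-1,I-2,II-1,II-2,III-1,III-2]: 5 consistent

II-1 ∈ {X^GX^g, X^gX^g}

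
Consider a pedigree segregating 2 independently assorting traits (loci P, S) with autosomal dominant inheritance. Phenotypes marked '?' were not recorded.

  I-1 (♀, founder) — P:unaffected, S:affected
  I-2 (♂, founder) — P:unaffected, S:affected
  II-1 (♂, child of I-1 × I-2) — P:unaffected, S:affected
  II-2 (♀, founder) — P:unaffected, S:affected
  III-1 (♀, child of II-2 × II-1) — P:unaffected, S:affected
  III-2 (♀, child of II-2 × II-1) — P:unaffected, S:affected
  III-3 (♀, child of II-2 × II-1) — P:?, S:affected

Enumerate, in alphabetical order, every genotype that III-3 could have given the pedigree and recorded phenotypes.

P/I-1 un ·: pp
P/I-2 un ·: pp
P/II-1 un I-1×I-2: pp
P/II-2 un ·: pp
P/III-1 un II-2×II-1: pp
P/III-2 un II-2×II-1: pp
P/III-3 ? II-2×II-1: pp
⇒ P over [I-1,I-2,II-1,II-2,III-1,III-2,III-3]: 1 consistent
S/I-1 aff ·: Ss|SS
S/I-2 aff ·: Ss|SS
S/II-1 aff I-1×I-2: Ss|SS
S/II-2 aff ·: Ss|SS
S/III-1 aff II-2×II-1: Ss|SS
S/III-2 aff II-2×II-1: Ss|SS
S/III-3 aff II-2×II-1: Ss|SS
⇒ S over [I-1,I-2,II-1,II-2,III-1,III-2,III-3]: 84 consistent

III-3 ∈ {pp SS, pp Ss}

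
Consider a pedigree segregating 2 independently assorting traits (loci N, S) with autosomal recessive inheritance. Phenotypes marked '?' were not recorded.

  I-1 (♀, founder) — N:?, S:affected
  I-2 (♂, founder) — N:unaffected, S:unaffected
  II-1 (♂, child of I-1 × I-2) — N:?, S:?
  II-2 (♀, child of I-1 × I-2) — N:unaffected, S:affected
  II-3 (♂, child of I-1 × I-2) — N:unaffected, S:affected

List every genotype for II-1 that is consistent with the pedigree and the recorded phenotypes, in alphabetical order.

N/I-1 ? ·: NN|Nn|nn
N/I-2 un ·: NN|Nn
N/II-1 ? I-1×I-2: NN|Nn|nn
N/II-2 un I-1×I-2: NN|Nn
N/II-3 un I-1×I-2: NN|Nn
⇒ N over [I-1,I-2,II-1,II-2,II-3]: 32 consistent
S/I-1 aff ·: ss
S/I-2 un ·: Ss
S/II-1 ? I-1×I-2: Ss|ss
S/II-2 aff I-1×I-2: ss
S/II-3 aff I-1×I-2: ss
⇒ S over [I-1,I-2,II-1,II-2,II-3]: 2 consistent

II-1 ∈ {NN Ss, NN ss, Nn Ss, Nn ss, nn Ss, nn ss}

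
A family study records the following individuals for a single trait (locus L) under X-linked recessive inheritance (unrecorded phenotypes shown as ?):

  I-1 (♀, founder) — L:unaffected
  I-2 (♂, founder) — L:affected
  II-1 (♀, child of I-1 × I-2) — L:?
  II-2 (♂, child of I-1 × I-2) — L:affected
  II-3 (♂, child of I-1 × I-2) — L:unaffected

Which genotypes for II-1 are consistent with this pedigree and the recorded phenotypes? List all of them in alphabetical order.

II-1 ∈ {X^LX^l, X^lX^l}

L/I-1 un ·: X^LX^l
L/I-2 aff ·: X^lY
L/II-1 ? I-1×I-2: X^LX^l|X^lX^l
L/II-2 aff I-1×I-2: X^lY
L/II-3 un I-1×I-2: X^LY
⇒ L over [I-1,I-2,II-1,II-2,II-3]: 2 consistent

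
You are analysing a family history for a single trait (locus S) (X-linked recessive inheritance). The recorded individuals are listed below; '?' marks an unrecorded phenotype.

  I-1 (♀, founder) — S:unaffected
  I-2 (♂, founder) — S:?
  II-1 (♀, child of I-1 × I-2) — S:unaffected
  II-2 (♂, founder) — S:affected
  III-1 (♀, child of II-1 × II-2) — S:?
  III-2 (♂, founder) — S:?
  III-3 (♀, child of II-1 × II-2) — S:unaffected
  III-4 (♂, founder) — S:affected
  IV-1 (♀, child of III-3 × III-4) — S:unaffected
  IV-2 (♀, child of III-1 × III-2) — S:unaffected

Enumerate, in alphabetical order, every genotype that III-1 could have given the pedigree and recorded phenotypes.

S/I-1 un ·: X^SX^S|X^SX^s
S/I-2 ? ·: X^SY|X^sY
S/II-1 un I-1×I-2: X^SX^S|X^SX^s
S/II-2 aff ·: X^sY
S/III-1 ? II-1×II-2: X^SX^s|X^sX^s
S/III-2 ? ·: X^SY|X^sY
S/III-3 un II-1×II-2: X^SX^s
S/III-4 aff ·: X^sY
S/IV-1 un III-3×III-4: X^SX^s
S/IV-2 un III-1×III-2: X^SX^S|X^SX^s
⇒ S over [I-1,I-2,II-1,II-2,III-1,III-2,III-3,III-4,IV-1,IV-2]: 18 consistent

III-1 ∈ {X^SX^s, X^sX^s}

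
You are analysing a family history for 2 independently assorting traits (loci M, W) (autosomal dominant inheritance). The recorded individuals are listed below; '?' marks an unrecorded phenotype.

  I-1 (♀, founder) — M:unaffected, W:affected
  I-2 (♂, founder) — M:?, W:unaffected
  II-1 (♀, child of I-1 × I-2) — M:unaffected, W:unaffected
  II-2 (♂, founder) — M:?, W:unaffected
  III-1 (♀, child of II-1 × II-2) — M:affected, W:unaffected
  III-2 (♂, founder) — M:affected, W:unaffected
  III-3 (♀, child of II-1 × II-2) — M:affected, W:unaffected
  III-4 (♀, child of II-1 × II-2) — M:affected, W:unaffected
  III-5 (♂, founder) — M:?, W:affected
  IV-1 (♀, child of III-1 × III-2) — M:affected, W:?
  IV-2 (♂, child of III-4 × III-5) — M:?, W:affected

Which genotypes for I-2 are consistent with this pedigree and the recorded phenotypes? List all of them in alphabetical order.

I-2 ∈ {Mm ww, mm ww}

M/I-1 un ·: mm
M/I-2 ? ·: mm|Mm
M/II-1 un I-1×I-2: mm
M/II-2 ? ·: Mm|MM
M/III-1 aff II-1×II-2: Mm
M/III-2 aff ·: Mm|MM
M/III-3 aff II-1×II-2: Mm
M/III-4 aff II-1×II-2: Mm
M/III-5 ? ·: mm|Mm|MM
M/IV-1 aff III-1×III-2: Mm|MM
M/IV-2 ? III-4×III-5: mm|Mm|MM
⇒ M over [I-1,I-2,II-1,II-2,III-1,III-2,III-3,III-4,III-5,IV-1,IV-2]: 112 consistent
W/I-1 aff ·: Ww
W/I-2 un ·: ww
W/II-1 un I-1×I-2: ww
W/II-2 un ·: ww
W/III-1 un II-1×II-2: ww
W/III-2 un ·: ww
W/III-3 un II-1×II-2: ww
W/III-4 un II-1×II-2: ww
W/III-5 aff ·: Ww|WW
W/IV-1 ? III-1×III-2: ww
W/IV-2 aff III-4×III-5: Ww
⇒ W over [I-1,I-2,II-1,II-2,III-1,III-2,III-3,III-4,III-5,IV-1,IV-2]: 2 consistent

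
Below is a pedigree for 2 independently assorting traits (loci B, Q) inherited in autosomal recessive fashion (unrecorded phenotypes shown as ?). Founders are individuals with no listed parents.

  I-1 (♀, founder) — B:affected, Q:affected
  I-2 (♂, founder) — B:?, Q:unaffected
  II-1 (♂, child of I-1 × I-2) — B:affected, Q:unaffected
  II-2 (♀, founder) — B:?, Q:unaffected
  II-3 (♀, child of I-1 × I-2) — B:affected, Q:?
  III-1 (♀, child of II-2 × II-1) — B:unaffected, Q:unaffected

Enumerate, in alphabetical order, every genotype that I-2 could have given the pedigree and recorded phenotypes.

I-2 ∈ {Bb QQ, Bb Qq, bb QQ, bb Qq}

B/I-1 aff ·: bb
B/I-2 ? ·: Bb|bb
B/II-1 aff I-1×I-2: bb
B/II-2 ? ·: BB|Bb
B/II-3 aff I-1×I-2: bb
B/III-1 un II-2×II-1: Bb
⇒ B over [I-1,I-2,II-1,II-2,II-3,III-1]: 4 consistent
Q/I-1 aff ·: qq
Q/I-2 un ·: QQ|Qq
Q/II-1 un I-1×I-2: Qq
Q/II-2 un ·: QQ|Qq
Q/II-3 ? I-1×I-2: Qq|qq
Q/III-1 un II-2×II-1: QQ|Qq
⇒ Q over [I-1,I-2,II-1,II-2,II-3,III-1]: 12 consistent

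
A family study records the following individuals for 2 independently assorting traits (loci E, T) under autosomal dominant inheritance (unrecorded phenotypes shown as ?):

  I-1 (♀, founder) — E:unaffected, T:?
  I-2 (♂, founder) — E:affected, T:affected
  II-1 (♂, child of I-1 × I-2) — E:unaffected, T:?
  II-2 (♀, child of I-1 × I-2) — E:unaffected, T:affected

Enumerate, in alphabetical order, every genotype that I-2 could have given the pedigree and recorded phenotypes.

I-2 ∈ {Ee TT, Ee Tt}

E/I-1 un ·: ee
E/I-2 aff ·: Ee
E/II-1 un I-1×I-2: ee
E/II-2 un I-1×I-2: ee
⇒ E over [I-1,I-2,II-1,II-2]: 1 consistent
T/I-1 ? ·: tt|Tt|TT
T/I-2 aff ·: Tt|TT
T/II-1 ? I-1×I-2: tt|Tt|TT
T/II-2 aff I-1×I-2: Tt|TT
⇒ T over [I-1,I-2,II-1,II-2]: 18 consistent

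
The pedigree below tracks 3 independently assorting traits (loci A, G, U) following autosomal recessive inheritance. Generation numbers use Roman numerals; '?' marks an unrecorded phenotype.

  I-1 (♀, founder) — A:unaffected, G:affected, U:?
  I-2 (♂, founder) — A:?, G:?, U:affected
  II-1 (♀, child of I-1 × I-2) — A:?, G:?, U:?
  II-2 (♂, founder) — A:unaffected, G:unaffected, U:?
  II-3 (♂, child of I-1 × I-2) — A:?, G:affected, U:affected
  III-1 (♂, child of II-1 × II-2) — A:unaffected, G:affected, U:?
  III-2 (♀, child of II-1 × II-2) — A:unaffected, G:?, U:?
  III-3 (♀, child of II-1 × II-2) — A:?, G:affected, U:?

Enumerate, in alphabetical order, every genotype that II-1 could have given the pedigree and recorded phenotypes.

II-1 ∈ {AA Gg Uu, AA Gg uu, AA gg Uu, AA gg uu, Aa Gg Uu, Aa Gg uu, Aa gg Uu, Aa gg uu, aa Gg Uu, aa Gg uu, aa gg Uu, aa gg uu}

A/I-1 un ·: AA|Aa
A/I-2 ? ·: AA|Aa|aa
A/II-1 ? I-1×I-2: AA|Aa|aa
A/II-2 un ·: AA|Aa
A/II-3 ? I-1×I-2: AA|Aa|aa
A/III-1 un II-1×II-2: AA|Aa
A/III-2 un II-1×II-2: AA|Aa
A/III-3 ? II-1×II-2: AA|Aa|aa
⇒ A over [I-1,I-2,II-1,II-2,II-3,III-1,III-2,III-3]: 287 consistent
G/I-1 aff ·: gg
G/I-2 ? ·: Gg|gg
G/II-1 ? I-1×I-2: Gg|gg
G/II-2 un ·: Gg
G/II-3 aff I-1×I-2: gg
G/III-1 aff II-1×II-2: gg
G/III-2 ? II-1×II-2: GG|Gg|gg
G/III-3 aff II-1×II-2: gg
⇒ G over [I-1,I-2,II-1,II-2,II-3,III-1,III-2,III-3]: 7 consistent
U/I-1 ? ·: Uu|uu
U/I-2 aff ·: uu
U/II-1 ? I-1×I-2: Uu|uu
U/II-2 ? ·: UU|Uu|uu
U/II-3 aff I-1×I-2: uu
U/III-1 ? II-1×II-2: UU|Uu|uu
U/III-2 ? II-1×II-2: UU|Uu|uu
U/III-3 ? II-1×II-2: UU|Uu|uu
⇒ U over [I-1,I-2,II-1,II-2,II-3,III-1,III-2,III-3]: 63 consistent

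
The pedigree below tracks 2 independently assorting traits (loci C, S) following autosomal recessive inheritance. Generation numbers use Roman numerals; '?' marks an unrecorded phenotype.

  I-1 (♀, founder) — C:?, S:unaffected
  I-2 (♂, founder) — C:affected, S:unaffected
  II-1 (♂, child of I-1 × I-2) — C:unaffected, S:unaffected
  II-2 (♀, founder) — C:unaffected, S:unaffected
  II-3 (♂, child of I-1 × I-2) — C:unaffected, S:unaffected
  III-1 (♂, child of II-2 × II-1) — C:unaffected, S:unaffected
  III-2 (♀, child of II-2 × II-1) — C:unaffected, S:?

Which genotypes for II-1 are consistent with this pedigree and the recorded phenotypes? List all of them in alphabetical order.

C/I-1 ? ·: CC|Cc
C/I-2 aff ·: cc
C/II-1 un I-1×I-2: Cc
C/II-2 un ·: CC|Cc
C/II-3 un I-1×I-2: Cc
C/III-1 un II-2×II-1: CC|Cc
C/III-2 un II-2×II-1: CC|Cc
⇒ C over [I-1,I-2,II-1,II-2,II-3,III-1,III-2]: 16 consistent
S/I-1 un ·: SS|Ss
S/I-2 un ·: SS|Ss
S/II-1 un I-1×I-2: SS|Ss
S/II-2 un ·: SS|Ss
S/II-3 un I-1×I-2: SS|Ss
S/III-1 un II-2×II-1: SS|Ss
S/III-2 ? II-2×II-1: SS|Ss|ss
⇒ S over [I-1,I-2,II-1,II-2,II-3,III-1,III-2]: 95 consistent

II-1 ∈ {Cc SS, Cc Ss}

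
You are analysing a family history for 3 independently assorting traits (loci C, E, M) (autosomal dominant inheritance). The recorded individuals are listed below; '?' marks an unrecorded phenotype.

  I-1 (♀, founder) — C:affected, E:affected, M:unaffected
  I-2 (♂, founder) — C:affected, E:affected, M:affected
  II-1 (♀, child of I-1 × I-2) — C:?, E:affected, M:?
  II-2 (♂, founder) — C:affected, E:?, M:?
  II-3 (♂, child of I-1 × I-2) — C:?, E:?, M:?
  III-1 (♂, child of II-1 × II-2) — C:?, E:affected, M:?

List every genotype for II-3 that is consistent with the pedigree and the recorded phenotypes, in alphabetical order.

II-3 ∈ {CC EE Mm, CC EE mm, CC Ee Mm, CC Ee mm, CC ee Mm, CC ee mm, Cc EE Mm, Cc EE mm, Cc Ee Mm, Cc Ee mm, Cc ee Mm, Cc ee mm, cc EE Mm, cc EE mm, cc Ee Mm, cc Ee mm, cc ee Mm, cc ee mm}

C/I-1 aff ·: Cc|CC
C/I-2 aff ·: Cc|CC
C/II-1 ? I-1×I-2: cc|Cc|CC
C/II-2 aff ·: Cc|CC
C/II-3 ? I-1×I-2: cc|Cc|CC
C/III-1 ? II-1×II-2: cc|Cc|CC
⇒ C over [I-1,I-2,II-1,II-2,II-3,III-1]: 68 consistent
E/I-1 aff ·: Ee|EE
E/I-2 aff ·: Ee|EE
E/II-1 aff I-1×I-2: Ee|EE
E/II-2 ? ·: ee|Ee|EE
E/II-3 ? I-1×I-2: ee|Ee|EE
E/III-1 aff II-1×II-2: Ee|EE
⇒ E over [I-1,I-2,II-1,II-2,II-3,III-1]: 67 consistent
M/I-1 un ·: mm
M/I-2 aff ·: Mm|MM
M/II-1 ? I-1×I-2: mm|Mm
M/II-2 ? ·: mm|Mm|MM
M/II-3 ? I-1×I-2: mm|Mm
M/III-1 ? II-1×II-2: mm|Mm|MM
⇒ M over [I-1,I-2,II-1,II-2,II-3,III-1]: 29 consistent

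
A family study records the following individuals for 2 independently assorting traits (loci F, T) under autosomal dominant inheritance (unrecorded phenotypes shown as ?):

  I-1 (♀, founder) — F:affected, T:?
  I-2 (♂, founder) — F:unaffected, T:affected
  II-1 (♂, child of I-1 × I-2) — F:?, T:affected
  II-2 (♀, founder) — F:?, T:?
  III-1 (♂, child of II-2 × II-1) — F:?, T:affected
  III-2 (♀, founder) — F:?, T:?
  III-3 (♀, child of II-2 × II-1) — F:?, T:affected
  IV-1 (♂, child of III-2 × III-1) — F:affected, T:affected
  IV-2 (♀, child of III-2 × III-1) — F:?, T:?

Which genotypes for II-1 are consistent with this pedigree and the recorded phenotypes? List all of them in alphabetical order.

II-1 ∈ {Ff TT, Ff Tt, ff TT, ff Tt}

F/I-1 aff ·: Ff|FF
F/I-2 un ·: ff
F/II-1 ? I-1×I-2: ff|Ff
F/II-2 ? ·: ff|Ff|FF
F/III-1 ? II-2×II-1: ff|Ff|FF
F/III-2 ? ·: ff|Ff|FF
F/III-3 ? II-2×II-1: ff|Ff|FF
F/IV-1 aff III-2×III-1: Ff|FF
F/IV-2 ? III-2×III-1: ff|Ff|FF
⇒ F over [I-1,I-2,II-1,II-2,III-1,III-2,III-3,IV-1,IV-2]: 303 consistent
T/I-1 ? ·: tt|Tt|TT
T/I-2 aff ·: Tt|TT
T/II-1 aff I-1×I-2: Tt|TT
T/II-2 ? ·: tt|Tt|TT
T/III-1 aff II-2×II-1: Tt|TT
T/III-2 ? ·: tt|Tt|TT
T/III-3 aff II-2×II-1: Tt|TT
T/IV-1 aff III-2×III-1: Tt|TT
T/IV-2 ? III-2×III-1: tt|Tt|TT
⇒ T over [I-1,I-2,II-1,II-2,III-1,III-2,III-3,IV-1,IV-2]: 636 consistent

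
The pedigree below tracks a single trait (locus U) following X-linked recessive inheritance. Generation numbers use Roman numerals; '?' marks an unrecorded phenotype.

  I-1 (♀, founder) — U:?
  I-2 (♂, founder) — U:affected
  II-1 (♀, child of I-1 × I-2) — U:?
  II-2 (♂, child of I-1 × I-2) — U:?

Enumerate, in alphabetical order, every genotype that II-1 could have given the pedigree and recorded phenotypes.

II-1 ∈ {X^UX^u, X^uX^u}

U/I-1 ? ·: X^UX^U|X^UX^u|X^uX^u
U/I-2 aff ·: X^uY
U/II-1 ? I-1×I-2: X^UX^u|X^uX^u
U/II-2 ? I-1×I-2: X^UY|X^uY
⇒ U over [I-1,I-2,II-1,II-2]: 6 consistent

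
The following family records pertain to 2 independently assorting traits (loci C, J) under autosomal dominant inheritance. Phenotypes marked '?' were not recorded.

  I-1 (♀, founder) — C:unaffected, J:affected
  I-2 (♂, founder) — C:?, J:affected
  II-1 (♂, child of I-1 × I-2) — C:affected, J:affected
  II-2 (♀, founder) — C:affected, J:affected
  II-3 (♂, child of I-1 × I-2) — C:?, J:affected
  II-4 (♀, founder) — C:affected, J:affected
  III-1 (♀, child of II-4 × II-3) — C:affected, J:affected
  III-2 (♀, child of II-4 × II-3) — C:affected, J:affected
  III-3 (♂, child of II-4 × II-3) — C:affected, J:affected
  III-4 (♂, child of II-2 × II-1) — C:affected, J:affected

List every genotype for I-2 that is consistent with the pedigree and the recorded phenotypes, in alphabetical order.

C/I-1 un ·: cc
C/I-2 ? ·: Cc|CC
C/II-1 aff I-1×I-2: Cc
C/II-2 aff ·: Cc|CC
C/II-3 ? I-1×I-2: cc|Cc
C/II-4 aff ·: Cc|CC
C/III-1 aff II-4×II-3: Cc|CC
C/III-2 aff II-4×II-3: Cc|CC
C/III-3 aff II-4×II-3: Cc|CC
C/III-4 aff II-2×II-1: Cc|CC
⇒ C over [I-1,I-2,II-1,II-2,II-3,II-4,III-1,III-2,III-3,III-4]: 136 consistent
J/I-1 aff ·: Jj|JJ
J/I-2 aff ·: Jj|JJ
J/II-1 aff I-1×I-2: Jj|JJ
J/II-2 aff ·: Jj|JJ
J/II-3 aff I-1×I-2: Jj|JJ
J/II-4 aff ·: Jj|JJ
J/III-1 aff II-4×II-3: Jj|JJ
J/III-2 aff II-4×II-3: Jj|JJ
J/III-3 aff II-4×II-3: Jj|JJ
J/III-4 aff II-2×II-1: Jj|JJ
⇒ J over [I-1,I-2,II-1,II-2,II-3,II-4,III-1,III-2,III-3,III-4]: 552 consistent

I-2 ∈ {CC JJ, CC Jj, Cc JJ, Cc Jj}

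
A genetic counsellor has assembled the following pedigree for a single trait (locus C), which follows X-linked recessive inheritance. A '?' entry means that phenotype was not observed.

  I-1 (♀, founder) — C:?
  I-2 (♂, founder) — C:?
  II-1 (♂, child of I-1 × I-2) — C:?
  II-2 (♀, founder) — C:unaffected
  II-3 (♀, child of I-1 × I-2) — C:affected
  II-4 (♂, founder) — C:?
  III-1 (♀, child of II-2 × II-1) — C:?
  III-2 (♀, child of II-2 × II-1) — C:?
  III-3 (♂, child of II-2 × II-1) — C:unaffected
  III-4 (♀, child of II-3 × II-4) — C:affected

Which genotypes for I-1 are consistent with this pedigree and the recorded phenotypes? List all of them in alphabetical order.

C/I-1 ? ·: X^CX^c|X^cX^c
C/I-2 ? ·: X^cY
C/II-1 ? I-1×I-2: X^CY|X^cY
C/II-2 un ·: X^CX^C|X^CX^c
C/II-3 aff I-1×I-2: X^cX^c
C/II-4 ? ·: X^cY
C/III-1 ? II-2×II-1: X^CX^C|X^CX^c|X^cX^c
C/III-2 ? II-2×II-1: X^CX^C|X^CX^c|X^cX^c
C/III-3 un II-2×II-1: X^CY
C/III-4 aff II-3×II-4: X^cX^c
⇒ C over [I-1,I-2,II-1,II-2,II-3,II-4,III-1,III-2,III-3,III-4]: 15 consistent

I-1 ∈ {X^CX^c, X^cX^c}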